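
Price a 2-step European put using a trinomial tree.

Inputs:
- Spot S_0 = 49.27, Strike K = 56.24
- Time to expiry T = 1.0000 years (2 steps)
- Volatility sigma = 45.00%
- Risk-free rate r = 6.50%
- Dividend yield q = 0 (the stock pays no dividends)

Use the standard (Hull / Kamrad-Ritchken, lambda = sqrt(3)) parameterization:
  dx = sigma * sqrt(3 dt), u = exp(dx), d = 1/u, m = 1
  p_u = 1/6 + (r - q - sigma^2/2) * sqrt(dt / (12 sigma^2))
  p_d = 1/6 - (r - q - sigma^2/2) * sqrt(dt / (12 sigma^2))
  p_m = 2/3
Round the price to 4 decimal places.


Answer: Price = V(0,0) = 10.8857

Derivation:
dt = T/N = 0.500000; dx = sigma*sqrt(3*dt) = 0.551135
u = exp(dx) = 1.735222; d = 1/u = 0.576295
p_u = 0.150223, p_m = 0.666667, p_d = 0.183110
Discount per step: exp(-r*dt) = 0.968022
Stock lattice S(k, j) with j the centered position index:
  k=0: S(0,+0) = 49.2700
  k=1: S(1,-1) = 28.3941; S(1,+0) = 49.2700; S(1,+1) = 85.4944
  k=2: S(2,-2) = 16.3634; S(2,-1) = 28.3941; S(2,+0) = 49.2700; S(2,+1) = 85.4944; S(2,+2) = 148.3517
Terminal payoffs V(N, j) = max(K - S_T, 0):
  V(2,-2) = 39.876635; V(2,-1) = 27.845934; V(2,+0) = 6.970000; V(2,+1) = 0.000000; V(2,+2) = 0.000000
Backward induction: V(k, j) = exp(-r*dt) * [p_u * V(k+1, j+1) + p_m * V(k+1, j) + p_d * V(k+1, j-1)]
  V(1,-1) = exp(-r*dt) * [p_u*6.970000 + p_m*27.845934 + p_d*39.876635] = 26.052217
  V(1,+0) = exp(-r*dt) * [p_u*0.000000 + p_m*6.970000 + p_d*27.845934] = 9.433897
  V(1,+1) = exp(-r*dt) * [p_u*0.000000 + p_m*0.000000 + p_d*6.970000] = 1.235465
  V(0,+0) = exp(-r*dt) * [p_u*1.235465 + p_m*9.433897 + p_d*26.052217] = 10.885685


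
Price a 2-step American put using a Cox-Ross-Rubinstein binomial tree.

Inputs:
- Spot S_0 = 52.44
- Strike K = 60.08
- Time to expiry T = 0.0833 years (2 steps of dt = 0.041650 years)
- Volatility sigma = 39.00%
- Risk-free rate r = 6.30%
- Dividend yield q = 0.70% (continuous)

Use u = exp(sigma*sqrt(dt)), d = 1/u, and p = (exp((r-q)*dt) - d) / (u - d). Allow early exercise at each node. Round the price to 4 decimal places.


Answer: Price = V(0,0) = 7.7714

Derivation:
dt = T/N = 0.041650
u = exp(sigma*sqrt(dt)) = 1.082846; d = 1/u = 0.923493
p = (exp((r-q)*dt) - d) / (u - d) = 0.494766
Discount per step: exp(-r*dt) = 0.997379
Stock lattice S(k, i) with i counting down-moves:
  k=0: S(0,0) = 52.4400
  k=1: S(1,0) = 56.7844; S(1,1) = 48.4280
  k=2: S(2,0) = 61.4888; S(2,1) = 52.4400; S(2,2) = 44.7229
Terminal payoffs V(N, i) = max(K - S_T, 0):
  V(2,0) = 0.000000; V(2,1) = 7.640000; V(2,2) = 15.357145
Backward induction: V(k, i) = exp(-r*dt) * [p * V(k+1, i) + (1-p) * V(k+1, i+1)]; then take max(V_cont, immediate exercise) for American.
  V(1,0) = exp(-r*dt) * [p*0.000000 + (1-p)*7.640000] = 3.849872; exercise = 3.295571; V(1,0) = max -> 3.849872
  V(1,1) = exp(-r*dt) * [p*7.640000 + (1-p)*15.357145] = 11.508725; exercise = 11.652048; V(1,1) = max -> 11.652048
  V(0,0) = exp(-r*dt) * [p*3.849872 + (1-p)*11.652048] = 7.771377; exercise = 7.640000; V(0,0) = max -> 7.771377


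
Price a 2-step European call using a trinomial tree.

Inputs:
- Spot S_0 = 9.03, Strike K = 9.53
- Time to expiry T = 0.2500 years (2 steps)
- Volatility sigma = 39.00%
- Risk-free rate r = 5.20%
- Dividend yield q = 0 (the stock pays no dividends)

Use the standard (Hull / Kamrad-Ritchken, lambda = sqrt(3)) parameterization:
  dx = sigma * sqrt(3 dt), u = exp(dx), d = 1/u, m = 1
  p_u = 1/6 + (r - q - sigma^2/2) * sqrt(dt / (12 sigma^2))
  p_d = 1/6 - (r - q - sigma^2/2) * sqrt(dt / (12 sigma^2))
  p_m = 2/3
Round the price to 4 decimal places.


dt = T/N = 0.125000; dx = sigma*sqrt(3*dt) = 0.238825
u = exp(dx) = 1.269757; d = 1/u = 0.787552
p_u = 0.160373, p_m = 0.666667, p_d = 0.172960
Discount per step: exp(-r*dt) = 0.993521
Stock lattice S(k, j) with j the centered position index:
  k=0: S(0,+0) = 9.0300
  k=1: S(1,-1) = 7.1116; S(1,+0) = 9.0300; S(1,+1) = 11.4659
  k=2: S(2,-2) = 5.6008; S(2,-1) = 7.1116; S(2,+0) = 9.0300; S(2,+1) = 11.4659; S(2,+2) = 14.5589
Terminal payoffs V(N, j) = max(S_T - K, 0):
  V(2,-2) = 0.000000; V(2,-1) = 0.000000; V(2,+0) = 0.000000; V(2,+1) = 1.935902; V(2,+2) = 5.028905
Backward induction: V(k, j) = exp(-r*dt) * [p_u * V(k+1, j+1) + p_m * V(k+1, j) + p_d * V(k+1, j-1)]
  V(1,-1) = exp(-r*dt) * [p_u*0.000000 + p_m*0.000000 + p_d*0.000000] = 0.000000
  V(1,+0) = exp(-r*dt) * [p_u*1.935902 + p_m*0.000000 + p_d*0.000000] = 0.308455
  V(1,+1) = exp(-r*dt) * [p_u*5.028905 + p_m*1.935902 + p_d*0.000000] = 2.083514
  V(0,+0) = exp(-r*dt) * [p_u*2.083514 + p_m*0.308455 + p_d*0.000000] = 0.536278

Answer: Price = V(0,0) = 0.5363


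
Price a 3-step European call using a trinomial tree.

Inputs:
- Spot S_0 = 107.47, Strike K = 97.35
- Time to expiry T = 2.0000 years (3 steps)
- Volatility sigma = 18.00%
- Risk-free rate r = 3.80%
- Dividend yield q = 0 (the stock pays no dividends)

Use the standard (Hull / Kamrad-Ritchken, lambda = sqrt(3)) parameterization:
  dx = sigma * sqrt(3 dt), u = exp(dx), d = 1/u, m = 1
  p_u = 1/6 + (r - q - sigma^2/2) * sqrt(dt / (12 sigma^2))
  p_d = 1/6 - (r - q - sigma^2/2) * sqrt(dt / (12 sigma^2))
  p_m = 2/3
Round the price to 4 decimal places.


Answer: Price = V(0,0) = 21.0249

Derivation:
dt = T/N = 0.666667; dx = sigma*sqrt(3*dt) = 0.254558
u = exp(dx) = 1.289892; d = 1/u = 0.775259
p_u = 0.195213, p_m = 0.666667, p_d = 0.138121
Discount per step: exp(-r*dt) = 0.974985
Stock lattice S(k, j) with j the centered position index:
  k=0: S(0,+0) = 107.4700
  k=1: S(1,-1) = 83.3171; S(1,+0) = 107.4700; S(1,+1) = 138.6247
  k=2: S(2,-2) = 64.5923; S(2,-1) = 83.3171; S(2,+0) = 107.4700; S(2,+1) = 138.6247; S(2,+2) = 178.8109
  k=3: S(3,-3) = 50.0757; S(3,-2) = 64.5923; S(3,-1) = 83.3171; S(3,+0) = 107.4700; S(3,+1) = 138.6247; S(3,+2) = 178.8109; S(3,+3) = 230.6467
Terminal payoffs V(N, j) = max(S_T - K, 0):
  V(3,-3) = 0.000000; V(3,-2) = 0.000000; V(3,-1) = 0.000000; V(3,+0) = 10.120000; V(3,+1) = 41.274686; V(3,+2) = 81.460864; V(3,+3) = 133.296691
Backward induction: V(k, j) = exp(-r*dt) * [p_u * V(k+1, j+1) + p_m * V(k+1, j) + p_d * V(k+1, j-1)]
  V(2,-2) = exp(-r*dt) * [p_u*0.000000 + p_m*0.000000 + p_d*0.000000] = 0.000000
  V(2,-1) = exp(-r*dt) * [p_u*10.120000 + p_m*0.000000 + p_d*0.000000] = 1.926135
  V(2,+0) = exp(-r*dt) * [p_u*41.274686 + p_m*10.120000 + p_d*0.000000] = 14.433690
  V(2,+1) = exp(-r*dt) * [p_u*81.460864 + p_m*41.274686 + p_d*10.120000] = 43.695353
  V(2,+2) = exp(-r*dt) * [p_u*133.296691 + p_m*81.460864 + p_d*41.274686] = 83.877311
  V(1,-1) = exp(-r*dt) * [p_u*14.433690 + p_m*1.926135 + p_d*0.000000] = 3.999126
  V(1,+0) = exp(-r*dt) * [p_u*43.695353 + p_m*14.433690 + p_d*1.926135] = 17.957654
  V(1,+1) = exp(-r*dt) * [p_u*83.877311 + p_m*43.695353 + p_d*14.433690] = 46.309588
  V(0,+0) = exp(-r*dt) * [p_u*46.309588 + p_m*17.957654 + p_d*3.999126] = 21.024921


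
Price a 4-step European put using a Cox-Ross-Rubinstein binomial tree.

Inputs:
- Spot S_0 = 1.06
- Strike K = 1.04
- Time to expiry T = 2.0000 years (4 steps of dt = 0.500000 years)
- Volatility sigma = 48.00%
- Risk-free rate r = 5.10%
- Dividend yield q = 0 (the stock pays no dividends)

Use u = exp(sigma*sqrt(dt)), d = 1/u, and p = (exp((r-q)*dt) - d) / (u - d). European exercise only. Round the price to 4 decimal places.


Answer: Price = V(0,0) = 0.1963

Derivation:
dt = T/N = 0.500000
u = exp(sigma*sqrt(dt)) = 1.404121; d = 1/u = 0.712189
p = (exp((r-q)*dt) - d) / (u - d) = 0.453280
Discount per step: exp(-r*dt) = 0.974822
Stock lattice S(k, i) with i counting down-moves:
  k=0: S(0,0) = 1.0600
  k=1: S(1,0) = 1.4884; S(1,1) = 0.7549
  k=2: S(2,0) = 2.0898; S(2,1) = 1.0600; S(2,2) = 0.5376
  k=3: S(3,0) = 2.9344; S(3,1) = 1.4884; S(3,2) = 0.7549; S(3,3) = 0.3829
  k=4: S(4,0) = 4.1203; S(4,1) = 2.0898; S(4,2) = 1.0600; S(4,3) = 0.5376; S(4,4) = 0.2727
Terminal payoffs V(N, i) = max(K - S_T, 0):
  V(4,0) = 0.000000; V(4,1) = 0.000000; V(4,2) = 0.000000; V(4,3) = 0.502353; V(4,4) = 0.767298
Backward induction: V(k, i) = exp(-r*dt) * [p * V(k+1, i) + (1-p) * V(k+1, i+1)].
  V(3,0) = exp(-r*dt) * [p*0.000000 + (1-p)*0.000000] = 0.000000
  V(3,1) = exp(-r*dt) * [p*0.000000 + (1-p)*0.000000] = 0.000000
  V(3,2) = exp(-r*dt) * [p*0.000000 + (1-p)*0.502353] = 0.267732
  V(3,3) = exp(-r*dt) * [p*0.502353 + (1-p)*0.767298] = 0.630909
  V(2,0) = exp(-r*dt) * [p*0.000000 + (1-p)*0.000000] = 0.000000
  V(2,1) = exp(-r*dt) * [p*0.000000 + (1-p)*0.267732] = 0.142689
  V(2,2) = exp(-r*dt) * [p*0.267732 + (1-p)*0.630909] = 0.454548
  V(1,0) = exp(-r*dt) * [p*0.000000 + (1-p)*0.142689] = 0.076047
  V(1,1) = exp(-r*dt) * [p*0.142689 + (1-p)*0.454548] = 0.305303
  V(0,0) = exp(-r*dt) * [p*0.076047 + (1-p)*0.305303] = 0.196316


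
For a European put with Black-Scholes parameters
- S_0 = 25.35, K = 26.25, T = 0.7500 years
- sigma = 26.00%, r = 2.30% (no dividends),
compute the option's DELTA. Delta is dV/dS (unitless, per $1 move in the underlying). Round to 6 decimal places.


d1 = 0.0342534853; d2 = -0.1909131197
phi(d1) = 0.3987083093; exp(-qT) = 1.0000000000; exp(-rT) = 0.9828979294
N(-d1) = 0.4863375082
Delta = -exp(-qT) * N(-d1) = -1.0000000000 * 0.4863375082 = -0.486338

Answer: Delta = -0.486338


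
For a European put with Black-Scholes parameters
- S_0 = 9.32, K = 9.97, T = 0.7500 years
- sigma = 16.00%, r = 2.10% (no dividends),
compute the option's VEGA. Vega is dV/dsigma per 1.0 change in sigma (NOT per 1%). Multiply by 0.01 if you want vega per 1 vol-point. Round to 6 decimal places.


d1 = -0.3035993163; d2 = -0.4421633809
phi(d1) = 0.3809737493; exp(-qT) = 1.0000000000; exp(-rT) = 0.9843733826
Vega = S * exp(-qT) * phi(d1) * sqrt(T) = 9.3200 * 1.0000000000 * 0.3809737493 * 0.8660254038 = 3.074975

Answer: Vega = 3.074975


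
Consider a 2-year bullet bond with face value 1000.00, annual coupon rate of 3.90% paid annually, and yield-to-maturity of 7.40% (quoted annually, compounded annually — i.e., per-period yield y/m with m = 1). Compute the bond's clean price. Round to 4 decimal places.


Coupon per period c = face * coupon_rate / m = 39.000000
Periods per year m = 1; per-period yield y/m = 0.074000
Number of cashflows N = 2
Cashflows (t years, CF_t, discount factor 1/(1+y/m)^(m*t), PV):
  t = 1.0000: CF_t = 39.000000, DF = 0.931099, PV = 36.312849
  t = 2.0000: CF_t = 1039.000000, DF = 0.866945, PV = 900.755629
Price P = sum_t PV_t = 937.068478

Answer: Price = 937.0685


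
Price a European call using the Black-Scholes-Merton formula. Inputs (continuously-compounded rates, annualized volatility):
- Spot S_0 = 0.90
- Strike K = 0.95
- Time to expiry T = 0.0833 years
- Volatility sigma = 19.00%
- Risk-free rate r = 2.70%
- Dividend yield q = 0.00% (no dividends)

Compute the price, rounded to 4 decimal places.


Answer: Price = 0.0047

Derivation:
d1 = (ln(S/K) + (r - q + 0.5*sigma^2) * T) / (sigma * sqrt(T)) = -0.91752424
d2 = d1 - sigma * sqrt(T) = -0.97236154
exp(-rT) = 0.99775343; exp(-qT) = 1.00000000
C = S_0 * exp(-qT) * N(d1) - K * exp(-rT) * N(d2)
N(d1) = 0.17943400; N(d2) = 0.16543536
C = 0.9000 * 1.00000000 * 0.17943400 - 0.9500 * 0.99775343 * 0.16543536 = 0.0047


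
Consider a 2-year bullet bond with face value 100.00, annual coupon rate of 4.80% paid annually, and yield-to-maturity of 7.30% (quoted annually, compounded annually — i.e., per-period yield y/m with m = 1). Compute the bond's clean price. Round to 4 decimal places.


Coupon per period c = face * coupon_rate / m = 4.800000
Periods per year m = 1; per-period yield y/m = 0.073000
Number of cashflows N = 2
Cashflows (t years, CF_t, discount factor 1/(1+y/m)^(m*t), PV):
  t = 1.0000: CF_t = 4.800000, DF = 0.931966, PV = 4.473439
  t = 2.0000: CF_t = 104.800000, DF = 0.868561, PV = 91.025241
Price P = sum_t PV_t = 95.498680

Answer: Price = 95.4987


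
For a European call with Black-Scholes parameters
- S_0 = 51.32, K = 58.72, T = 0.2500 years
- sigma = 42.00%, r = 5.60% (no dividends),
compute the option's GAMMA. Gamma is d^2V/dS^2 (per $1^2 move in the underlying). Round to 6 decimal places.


Answer: Gamma = 0.033150

Derivation:
d1 = -0.4697611646; d2 = -0.6797611646
phi(d1) = 0.3572654168; exp(-qT) = 1.0000000000; exp(-rT) = 0.9860975443
Gamma = exp(-qT) * phi(d1) / (S * sigma * sqrt(T)) = 1.0000000000 * 0.3572654168 / (51.3200 * 0.4200 * 0.5000000000) = 0.033150


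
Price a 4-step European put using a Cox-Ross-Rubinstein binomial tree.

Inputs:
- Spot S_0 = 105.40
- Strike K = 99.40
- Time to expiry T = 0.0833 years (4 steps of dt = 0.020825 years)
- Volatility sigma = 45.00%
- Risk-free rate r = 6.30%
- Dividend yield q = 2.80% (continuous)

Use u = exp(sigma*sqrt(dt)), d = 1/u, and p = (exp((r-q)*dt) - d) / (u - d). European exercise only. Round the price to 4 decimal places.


Answer: Price = V(0,0) = 2.9974

Derivation:
dt = T/N = 0.020825
u = exp(sigma*sqrt(dt)) = 1.067094; d = 1/u = 0.937125
p = (exp((r-q)*dt) - d) / (u - d) = 0.489381
Discount per step: exp(-r*dt) = 0.998689
Stock lattice S(k, i) with i counting down-moves:
  k=0: S(0,0) = 105.4000
  k=1: S(1,0) = 112.4717; S(1,1) = 98.7729
  k=2: S(2,0) = 120.0178; S(2,1) = 105.4000; S(2,2) = 92.5626
  k=3: S(3,0) = 128.0703; S(3,1) = 112.4717; S(3,2) = 98.7729; S(3,3) = 86.7427
  k=4: S(4,0) = 136.6630; S(4,1) = 120.0178; S(4,2) = 105.4000; S(4,3) = 92.5626; S(4,4) = 81.2887
Terminal payoffs V(N, i) = max(K - S_T, 0):
  V(4,0) = 0.000000; V(4,1) = 0.000000; V(4,2) = 0.000000; V(4,3) = 6.837434; V(4,4) = 18.111303
Backward induction: V(k, i) = exp(-r*dt) * [p * V(k+1, i) + (1-p) * V(k+1, i+1)].
  V(3,0) = exp(-r*dt) * [p*0.000000 + (1-p)*0.000000] = 0.000000
  V(3,1) = exp(-r*dt) * [p*0.000000 + (1-p)*0.000000] = 0.000000
  V(3,2) = exp(-r*dt) * [p*0.000000 + (1-p)*6.837434] = 3.486745
  V(3,3) = exp(-r*dt) * [p*6.837434 + (1-p)*18.111303] = 12.577572
  V(2,0) = exp(-r*dt) * [p*0.000000 + (1-p)*0.000000] = 0.000000
  V(2,1) = exp(-r*dt) * [p*0.000000 + (1-p)*3.486745] = 1.778064
  V(2,2) = exp(-r*dt) * [p*3.486745 + (1-p)*12.577572] = 8.118036
  V(1,0) = exp(-r*dt) * [p*0.000000 + (1-p)*1.778064] = 0.906723
  V(1,1) = exp(-r*dt) * [p*1.778064 + (1-p)*8.118036] = 5.008798
  V(0,0) = exp(-r*dt) * [p*0.906723 + (1-p)*5.008798] = 2.997385


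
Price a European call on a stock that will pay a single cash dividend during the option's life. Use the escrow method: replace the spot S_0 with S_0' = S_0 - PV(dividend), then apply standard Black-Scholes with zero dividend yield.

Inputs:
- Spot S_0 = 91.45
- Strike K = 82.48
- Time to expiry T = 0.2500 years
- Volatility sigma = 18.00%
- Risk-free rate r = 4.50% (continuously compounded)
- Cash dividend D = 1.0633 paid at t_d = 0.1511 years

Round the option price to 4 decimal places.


PV(D) = D * exp(-r * t_d) = 1.0633 * 0.99322356 = 1.05609462
S_0' = S_0 - PV(D) = 91.4500 - 1.05609462 = 90.39390538
d1 = (ln(S_0'/K) + (r + sigma^2/2)*T) / (sigma*sqrt(T)) = 1.18801119
d2 = d1 - sigma*sqrt(T) = 1.09801119
exp(-rT) = 0.98881304
N(d1) = 0.88258550; N(d2) = 0.86390020
C = S_0' * N(d1) - K * exp(-rT) * N(d2) = 90.39390538 * 0.88258550 - 82.4800 * 0.98881304 * 0.86390020 = 9.3230

Answer: Price = 9.3230


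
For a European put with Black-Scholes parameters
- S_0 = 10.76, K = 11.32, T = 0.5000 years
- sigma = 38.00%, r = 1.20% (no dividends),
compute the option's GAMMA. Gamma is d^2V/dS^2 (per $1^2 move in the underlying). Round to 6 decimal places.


d1 = -0.0321380703; d2 = -0.3008386472
phi(d1) = 0.3987363087; exp(-qT) = 1.0000000000; exp(-rT) = 0.9940179641
Gamma = exp(-qT) * phi(d1) / (S * sigma * sqrt(T)) = 1.0000000000 * 0.3987363087 / (10.7600 * 0.3800 * 0.7071067812) = 0.137913

Answer: Gamma = 0.137913


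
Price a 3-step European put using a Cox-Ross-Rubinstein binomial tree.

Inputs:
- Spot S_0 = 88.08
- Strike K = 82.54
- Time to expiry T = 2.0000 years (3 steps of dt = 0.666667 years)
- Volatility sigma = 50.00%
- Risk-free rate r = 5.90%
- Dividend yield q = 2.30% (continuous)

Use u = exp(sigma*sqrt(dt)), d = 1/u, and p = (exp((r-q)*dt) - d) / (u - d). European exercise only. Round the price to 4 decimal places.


Answer: Price = V(0,0) = 18.3613

Derivation:
dt = T/N = 0.666667
u = exp(sigma*sqrt(dt)) = 1.504181; d = 1/u = 0.664814
p = (exp((r-q)*dt) - d) / (u - d) = 0.428271
Discount per step: exp(-r*dt) = 0.961430
Stock lattice S(k, i) with i counting down-moves:
  k=0: S(0,0) = 88.0800
  k=1: S(1,0) = 132.4882; S(1,1) = 58.5568
  k=2: S(2,0) = 199.2862; S(2,1) = 88.0800; S(2,2) = 38.9294
  k=3: S(3,0) = 299.7625; S(3,1) = 132.4882; S(3,2) = 58.5568; S(3,3) = 25.8808
Terminal payoffs V(N, i) = max(K - S_T, 0):
  V(3,0) = 0.000000; V(3,1) = 0.000000; V(3,2) = 23.983201; V(3,3) = 56.659220
Backward induction: V(k, i) = exp(-r*dt) * [p * V(k+1, i) + (1-p) * V(k+1, i+1)].
  V(2,0) = exp(-r*dt) * [p*0.000000 + (1-p)*0.000000] = 0.000000
  V(2,1) = exp(-r*dt) * [p*0.000000 + (1-p)*23.983201] = 13.183025
  V(2,2) = exp(-r*dt) * [p*23.983201 + (1-p)*56.659220] = 41.019443
  V(1,0) = exp(-r*dt) * [p*0.000000 + (1-p)*13.183025] = 7.246411
  V(1,1) = exp(-r*dt) * [p*13.183025 + (1-p)*41.019443] = 27.975609
  V(0,0) = exp(-r*dt) * [p*7.246411 + (1-p)*27.975609] = 18.361291


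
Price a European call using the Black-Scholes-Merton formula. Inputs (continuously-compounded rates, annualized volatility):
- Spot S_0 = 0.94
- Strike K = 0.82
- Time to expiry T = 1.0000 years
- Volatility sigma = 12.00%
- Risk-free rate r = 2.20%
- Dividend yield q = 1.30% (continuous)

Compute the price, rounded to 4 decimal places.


Answer: Price = 0.1313

Derivation:
d1 = (ln(S/K) + (r - q + 0.5*sigma^2) * T) / (sigma * sqrt(T)) = 1.27312946
d2 = d1 - sigma * sqrt(T) = 1.15312946
exp(-rT) = 0.97824024; exp(-qT) = 0.98708414
C = S_0 * exp(-qT) * N(d1) - K * exp(-rT) * N(d2)
N(d1) = 0.89851395; N(d2) = 0.87557137
C = 0.9400 * 0.98708414 * 0.89851395 - 0.8200 * 0.97824024 * 0.87557137 = 0.1313


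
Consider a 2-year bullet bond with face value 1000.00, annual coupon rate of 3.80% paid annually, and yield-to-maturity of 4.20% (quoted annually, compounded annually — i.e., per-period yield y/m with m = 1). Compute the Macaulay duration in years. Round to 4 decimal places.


Answer: Macaulay duration = 1.9633 years

Derivation:
Coupon per period c = face * coupon_rate / m = 38.000000
Periods per year m = 1; per-period yield y/m = 0.042000
Number of cashflows N = 2
Cashflows (t years, CF_t, discount factor 1/(1+y/m)^(m*t), PV):
  t = 1.0000: CF_t = 38.000000, DF = 0.959693, PV = 36.468330
  t = 2.0000: CF_t = 1038.000000, DF = 0.921010, PV = 956.008856
Price P = sum_t PV_t = 992.477187
Macaulay numerator sum_t t * PV_t:
  t * PV_t at t = 1.0000: 36.468330
  t * PV_t at t = 2.0000: 1912.017713
Macaulay duration D = (sum_t t * PV_t) / P = 1948.486043 / 992.477187 = 1.963255


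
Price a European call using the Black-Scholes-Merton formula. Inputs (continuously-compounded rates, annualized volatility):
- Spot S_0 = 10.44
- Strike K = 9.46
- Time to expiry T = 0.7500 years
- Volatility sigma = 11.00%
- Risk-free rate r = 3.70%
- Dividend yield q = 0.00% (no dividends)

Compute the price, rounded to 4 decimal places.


d1 = (ln(S/K) + (r - q + 0.5*sigma^2) * T) / (sigma * sqrt(T)) = 1.37367059
d2 = d1 - sigma * sqrt(T) = 1.27840780
exp(-rT) = 0.97263149; exp(-qT) = 1.00000000
C = S_0 * exp(-qT) * N(d1) - K * exp(-rT) * N(d2)
N(d1) = 0.91522802; N(d2) = 0.89944716
C = 10.4400 * 1.00000000 * 0.91522802 - 9.4600 * 0.97263149 * 0.89944716 = 1.2791

Answer: Price = 1.2791


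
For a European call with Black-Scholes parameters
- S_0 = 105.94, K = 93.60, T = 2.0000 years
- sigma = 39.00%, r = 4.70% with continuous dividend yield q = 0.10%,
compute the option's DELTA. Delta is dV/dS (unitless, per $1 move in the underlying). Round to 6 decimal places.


d1 = 0.6671144763; d2 = 0.1155711870
phi(d1) = 0.3193526198; exp(-qT) = 0.9980019987; exp(-rT) = 0.9102827622
N(d1) = 0.7476504930
Delta = exp(-qT) * N(d1) = 0.9980019987 * 0.7476504930 = 0.746157

Answer: Delta = 0.746157


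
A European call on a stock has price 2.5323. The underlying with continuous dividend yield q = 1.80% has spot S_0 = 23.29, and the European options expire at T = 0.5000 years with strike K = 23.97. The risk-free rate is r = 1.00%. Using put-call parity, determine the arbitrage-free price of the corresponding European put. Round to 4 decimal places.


Put-call parity: C - P = S_0 * exp(-qT) - K * exp(-rT).
S_0 * exp(-qT) = 23.2900 * 0.99104038 = 23.08133042
K * exp(-rT) = 23.9700 * 0.99501248 = 23.85044913
P = C - S*exp(-qT) + K*exp(-rT)
P = 2.5323 - 23.08133042 + 23.85044913 = 3.3014

Answer: Put price = 3.3014


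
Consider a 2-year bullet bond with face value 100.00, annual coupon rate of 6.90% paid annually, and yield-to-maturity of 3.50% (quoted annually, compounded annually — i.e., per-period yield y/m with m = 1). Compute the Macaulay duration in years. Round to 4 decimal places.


Coupon per period c = face * coupon_rate / m = 6.900000
Periods per year m = 1; per-period yield y/m = 0.035000
Number of cashflows N = 2
Cashflows (t years, CF_t, discount factor 1/(1+y/m)^(m*t), PV):
  t = 1.0000: CF_t = 6.900000, DF = 0.966184, PV = 6.666667
  t = 2.0000: CF_t = 106.900000, DF = 0.933511, PV = 99.792294
Price P = sum_t PV_t = 106.458961
Macaulay numerator sum_t t * PV_t:
  t * PV_t at t = 1.0000: 6.666667
  t * PV_t at t = 2.0000: 199.584588
Macaulay duration D = (sum_t t * PV_t) / P = 206.251254 / 106.458961 = 1.937378

Answer: Macaulay duration = 1.9374 years


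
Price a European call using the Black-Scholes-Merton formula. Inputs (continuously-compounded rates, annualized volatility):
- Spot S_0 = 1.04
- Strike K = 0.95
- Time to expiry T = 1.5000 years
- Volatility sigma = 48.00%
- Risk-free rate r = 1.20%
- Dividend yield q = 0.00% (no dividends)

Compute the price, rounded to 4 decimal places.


Answer: Price = 0.2853

Derivation:
d1 = (ln(S/K) + (r - q + 0.5*sigma^2) * T) / (sigma * sqrt(T)) = 0.47852484
d2 = d1 - sigma * sqrt(T) = -0.10935269
exp(-rT) = 0.98216103; exp(-qT) = 1.00000000
C = S_0 * exp(-qT) * N(d1) - K * exp(-rT) * N(d2)
N(d1) = 0.68386165; N(d2) = 0.45646138
C = 1.0400 * 1.00000000 * 0.68386165 - 0.9500 * 0.98216103 * 0.45646138 = 0.2853


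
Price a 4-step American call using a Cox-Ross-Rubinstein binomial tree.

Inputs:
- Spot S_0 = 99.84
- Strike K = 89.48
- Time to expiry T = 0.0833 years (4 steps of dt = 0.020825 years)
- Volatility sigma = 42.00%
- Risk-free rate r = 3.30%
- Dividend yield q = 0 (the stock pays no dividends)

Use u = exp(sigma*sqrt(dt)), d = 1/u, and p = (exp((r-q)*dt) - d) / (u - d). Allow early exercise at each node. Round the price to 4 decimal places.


dt = T/N = 0.020825
u = exp(sigma*sqrt(dt)) = 1.062484; d = 1/u = 0.941191
p = (exp((r-q)*dt) - d) / (u - d) = 0.490520
Discount per step: exp(-r*dt) = 0.999313
Stock lattice S(k, i) with i counting down-moves:
  k=0: S(0,0) = 99.8400
  k=1: S(1,0) = 106.0784; S(1,1) = 93.9685
  k=2: S(2,0) = 112.7066; S(2,1) = 99.8400; S(2,2) = 88.4422
  k=3: S(3,0) = 119.7490; S(3,1) = 106.0784; S(3,2) = 93.9685; S(3,3) = 83.2410
  k=4: S(4,0) = 127.2314; S(4,1) = 112.7066; S(4,2) = 99.8400; S(4,3) = 88.4422; S(4,4) = 78.3456
Terminal payoffs V(N, i) = max(S_T - K, 0):
  V(4,0) = 37.751405; V(4,1) = 23.226626; V(4,2) = 10.360000; V(4,3) = 0.000000; V(4,4) = 0.000000
Backward induction: V(k, i) = exp(-r*dt) * [p * V(k+1, i) + (1-p) * V(k+1, i+1)]; then take max(V_cont, immediate exercise) for American.
  V(3,0) = exp(-r*dt) * [p*37.751405 + (1-p)*23.226626] = 30.330469; exercise = 30.268997; V(3,0) = max -> 30.330469
  V(3,1) = exp(-r*dt) * [p*23.226626 + (1-p)*10.360000] = 16.659884; exercise = 16.598412; V(3,1) = max -> 16.659884
  V(3,2) = exp(-r*dt) * [p*10.360000 + (1-p)*0.000000] = 5.078296; exercise = 4.488465; V(3,2) = max -> 5.078296
  V(3,3) = exp(-r*dt) * [p*0.000000 + (1-p)*0.000000] = 0.000000; exercise = 0.000000; V(3,3) = max -> 0.000000
  V(2,0) = exp(-r*dt) * [p*30.330469 + (1-p)*16.659884] = 23.349527; exercise = 23.226626; V(2,0) = max -> 23.349527
  V(2,1) = exp(-r*dt) * [p*16.659884 + (1-p)*5.078296] = 10.751905; exercise = 10.360000; V(2,1) = max -> 10.751905
  V(2,2) = exp(-r*dt) * [p*5.078296 + (1-p)*0.000000] = 2.489294; exercise = 0.000000; V(2,2) = max -> 2.489294
  V(1,0) = exp(-r*dt) * [p*23.349527 + (1-p)*10.751905] = 16.919658; exercise = 16.598412; V(1,0) = max -> 16.919658
  V(1,1) = exp(-r*dt) * [p*10.751905 + (1-p)*2.489294] = 6.537775; exercise = 4.488465; V(1,1) = max -> 6.537775
  V(0,0) = exp(-r*dt) * [p*16.919658 + (1-p)*6.537775] = 11.622306; exercise = 10.360000; V(0,0) = max -> 11.622306

Answer: Price = V(0,0) = 11.6223


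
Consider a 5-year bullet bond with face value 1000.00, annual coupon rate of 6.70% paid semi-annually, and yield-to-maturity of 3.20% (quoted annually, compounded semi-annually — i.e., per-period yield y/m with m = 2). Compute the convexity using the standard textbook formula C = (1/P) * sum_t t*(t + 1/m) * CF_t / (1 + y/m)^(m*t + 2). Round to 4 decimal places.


Coupon per period c = face * coupon_rate / m = 33.500000
Periods per year m = 2; per-period yield y/m = 0.016000
Number of cashflows N = 10
Cashflows (t years, CF_t, discount factor 1/(1+y/m)^(m*t), PV):
  t = 0.5000: CF_t = 33.500000, DF = 0.984252, PV = 32.972441
  t = 1.0000: CF_t = 33.500000, DF = 0.968752, PV = 32.453190
  t = 1.5000: CF_t = 33.500000, DF = 0.953496, PV = 31.942116
  t = 2.0000: CF_t = 33.500000, DF = 0.938480, PV = 31.439091
  t = 2.5000: CF_t = 33.500000, DF = 0.923701, PV = 30.943987
  t = 3.0000: CF_t = 33.500000, DF = 0.909155, PV = 30.456680
  t = 3.5000: CF_t = 33.500000, DF = 0.894837, PV = 29.977047
  t = 4.0000: CF_t = 33.500000, DF = 0.880745, PV = 29.504968
  t = 4.5000: CF_t = 33.500000, DF = 0.866875, PV = 29.040323
  t = 5.0000: CF_t = 1033.500000, DF = 0.853224, PV = 881.806715
Price P = sum_t PV_t = 1160.536556
Convexity numerator sum_t t*(t + 1/m) * CF_t / (1+y/m)^(m*t + 2):
  t = 0.5000: term = 15.971058
  t = 1.0000: term = 47.158636
  t = 1.5000: term = 92.831960
  t = 2.0000: term = 152.283400
  t = 2.5000: term = 224.827854
  t = 3.0000: term = 309.802161
  t = 3.5000: term = 406.564515
  t = 4.0000: term = 514.493903
  t = 4.5000: term = 632.989546
  t = 5.0000: term = 23491.928990
Convexity = (1/P) * sum = 25888.852024 / 1160.536556 = 22.307658

Answer: Convexity = 22.3077


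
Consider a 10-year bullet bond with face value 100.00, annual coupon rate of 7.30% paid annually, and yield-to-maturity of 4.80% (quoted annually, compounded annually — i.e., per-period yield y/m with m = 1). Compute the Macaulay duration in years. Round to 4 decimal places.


Coupon per period c = face * coupon_rate / m = 7.300000
Periods per year m = 1; per-period yield y/m = 0.048000
Number of cashflows N = 10
Cashflows (t years, CF_t, discount factor 1/(1+y/m)^(m*t), PV):
  t = 1.0000: CF_t = 7.300000, DF = 0.954198, PV = 6.965649
  t = 2.0000: CF_t = 7.300000, DF = 0.910495, PV = 6.646612
  t = 3.0000: CF_t = 7.300000, DF = 0.868793, PV = 6.342187
  t = 4.0000: CF_t = 7.300000, DF = 0.829001, PV = 6.051705
  t = 5.0000: CF_t = 7.300000, DF = 0.791031, PV = 5.774527
  t = 6.0000: CF_t = 7.300000, DF = 0.754801, PV = 5.510045
  t = 7.0000: CF_t = 7.300000, DF = 0.720230, PV = 5.257677
  t = 8.0000: CF_t = 7.300000, DF = 0.687242, PV = 5.016867
  t = 9.0000: CF_t = 7.300000, DF = 0.655765, PV = 4.787087
  t = 10.0000: CF_t = 107.300000, DF = 0.625730, PV = 67.140859
Price P = sum_t PV_t = 119.493214
Macaulay numerator sum_t t * PV_t:
  t * PV_t at t = 1.0000: 6.965649
  t * PV_t at t = 2.0000: 13.293223
  t * PV_t at t = 3.0000: 19.026560
  t * PV_t at t = 4.0000: 24.206819
  t * PV_t at t = 5.0000: 28.872637
  t * PV_t at t = 6.0000: 33.060271
  t * PV_t at t = 7.0000: 36.803737
  t * PV_t at t = 8.0000: 40.134937
  t * PV_t at t = 9.0000: 43.083783
  t * PV_t at t = 10.0000: 671.408593
Macaulay duration D = (sum_t t * PV_t) / P = 916.856209 / 119.493214 = 7.672873

Answer: Macaulay duration = 7.6729 years


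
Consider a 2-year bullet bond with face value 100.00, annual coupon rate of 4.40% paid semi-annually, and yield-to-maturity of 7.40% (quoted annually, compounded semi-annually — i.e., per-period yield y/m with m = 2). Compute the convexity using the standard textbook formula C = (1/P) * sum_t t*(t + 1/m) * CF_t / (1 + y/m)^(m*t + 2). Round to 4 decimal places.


Coupon per period c = face * coupon_rate / m = 2.200000
Periods per year m = 2; per-period yield y/m = 0.037000
Number of cashflows N = 4
Cashflows (t years, CF_t, discount factor 1/(1+y/m)^(m*t), PV):
  t = 0.5000: CF_t = 2.200000, DF = 0.964320, PV = 2.121504
  t = 1.0000: CF_t = 2.200000, DF = 0.929913, PV = 2.045809
  t = 1.5000: CF_t = 2.200000, DF = 0.896734, PV = 1.972815
  t = 2.0000: CF_t = 102.200000, DF = 0.864739, PV = 88.376311
Price P = sum_t PV_t = 94.516440
Convexity numerator sum_t t*(t + 1/m) * CF_t / (1+y/m)^(m*t + 2):
  t = 0.5000: term = 0.986408
  t = 1.0000: term = 2.853638
  t = 1.5000: term = 5.503642
  t = 2.0000: term = 410.911562
Convexity = (1/P) * sum = 420.255250 / 94.516440 = 4.446372

Answer: Convexity = 4.4464


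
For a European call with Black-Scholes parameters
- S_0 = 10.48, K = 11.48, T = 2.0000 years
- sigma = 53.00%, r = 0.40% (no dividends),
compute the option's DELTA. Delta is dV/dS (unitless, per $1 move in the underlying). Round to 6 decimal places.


d1 = 0.2638472734; d2 = -0.4856859146
phi(d1) = 0.3852949150; exp(-qT) = 1.0000000000; exp(-rT) = 0.9920319148
N(d1) = 0.6040511970
Delta = exp(-qT) * N(d1) = 1.0000000000 * 0.6040511970 = 0.604051

Answer: Delta = 0.604051


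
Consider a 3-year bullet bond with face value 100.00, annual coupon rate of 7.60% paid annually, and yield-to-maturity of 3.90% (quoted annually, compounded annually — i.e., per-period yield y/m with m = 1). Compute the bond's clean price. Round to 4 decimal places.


Coupon per period c = face * coupon_rate / m = 7.600000
Periods per year m = 1; per-period yield y/m = 0.039000
Number of cashflows N = 3
Cashflows (t years, CF_t, discount factor 1/(1+y/m)^(m*t), PV):
  t = 1.0000: CF_t = 7.600000, DF = 0.962464, PV = 7.314726
  t = 2.0000: CF_t = 7.600000, DF = 0.926337, PV = 7.040159
  t = 3.0000: CF_t = 107.600000, DF = 0.891566, PV = 95.932470
Price P = sum_t PV_t = 110.287356

Answer: Price = 110.2874


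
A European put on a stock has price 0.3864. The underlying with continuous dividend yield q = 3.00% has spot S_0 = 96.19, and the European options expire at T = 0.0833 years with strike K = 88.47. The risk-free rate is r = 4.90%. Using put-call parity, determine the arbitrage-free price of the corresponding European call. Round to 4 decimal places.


Put-call parity: C - P = S_0 * exp(-qT) - K * exp(-rT).
S_0 * exp(-qT) = 96.1900 * 0.99750412 = 95.94992129
K * exp(-rT) = 88.4700 * 0.99592662 = 88.10962797
C = P + S*exp(-qT) - K*exp(-rT)
C = 0.3864 + 95.94992129 - 88.10962797 = 8.2267

Answer: Call price = 8.2267


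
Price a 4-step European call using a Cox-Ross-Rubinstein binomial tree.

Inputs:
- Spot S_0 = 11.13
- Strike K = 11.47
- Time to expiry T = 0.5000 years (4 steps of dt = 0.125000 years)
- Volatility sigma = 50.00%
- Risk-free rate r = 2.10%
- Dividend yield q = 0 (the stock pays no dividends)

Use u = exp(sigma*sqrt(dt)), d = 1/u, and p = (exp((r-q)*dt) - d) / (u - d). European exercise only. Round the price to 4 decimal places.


Answer: Price = V(0,0) = 1.4318

Derivation:
dt = T/N = 0.125000
u = exp(sigma*sqrt(dt)) = 1.193365; d = 1/u = 0.837967
p = (exp((r-q)*dt) - d) / (u - d) = 0.463316
Discount per step: exp(-r*dt) = 0.997378
Stock lattice S(k, i) with i counting down-moves:
  k=0: S(0,0) = 11.1300
  k=1: S(1,0) = 13.2821; S(1,1) = 9.3266
  k=2: S(2,0) = 15.8504; S(2,1) = 11.1300; S(2,2) = 7.8154
  k=3: S(3,0) = 18.9154; S(3,1) = 13.2821; S(3,2) = 9.3266; S(3,3) = 6.5490
  k=4: S(4,0) = 22.5729; S(4,1) = 15.8504; S(4,2) = 11.1300; S(4,3) = 7.8154; S(4,4) = 5.4879
Terminal payoffs V(N, i) = max(S_T - K, 0):
  V(4,0) = 11.102920; V(4,1) = 4.380445; V(4,2) = 0.000000; V(4,3) = 0.000000; V(4,4) = 0.000000
Backward induction: V(k, i) = exp(-r*dt) * [p * V(k+1, i) + (1-p) * V(k+1, i+1)].
  V(3,0) = exp(-r*dt) * [p*11.102920 + (1-p)*4.380445] = 7.475429
  V(3,1) = exp(-r*dt) * [p*4.380445 + (1-p)*0.000000] = 2.024211
  V(3,2) = exp(-r*dt) * [p*0.000000 + (1-p)*0.000000] = 0.000000
  V(3,3) = exp(-r*dt) * [p*0.000000 + (1-p)*0.000000] = 0.000000
  V(2,0) = exp(-r*dt) * [p*7.475429 + (1-p)*2.024211] = 4.537922
  V(2,1) = exp(-r*dt) * [p*2.024211 + (1-p)*0.000000] = 0.935391
  V(2,2) = exp(-r*dt) * [p*0.000000 + (1-p)*0.000000] = 0.000000
  V(1,0) = exp(-r*dt) * [p*4.537922 + (1-p)*0.935391] = 2.597675
  V(1,1) = exp(-r*dt) * [p*0.935391 + (1-p)*0.000000] = 0.432246
  V(0,0) = exp(-r*dt) * [p*2.597675 + (1-p)*0.432246] = 1.431761


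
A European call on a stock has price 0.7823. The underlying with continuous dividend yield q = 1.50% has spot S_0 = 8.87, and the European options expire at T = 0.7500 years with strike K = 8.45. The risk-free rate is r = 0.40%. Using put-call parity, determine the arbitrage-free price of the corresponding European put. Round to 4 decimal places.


Answer: Put price = 0.4362

Derivation:
Put-call parity: C - P = S_0 * exp(-qT) - K * exp(-rT).
S_0 * exp(-qT) = 8.8700 * 0.98881304 = 8.77077171
K * exp(-rT) = 8.4500 * 0.99700450 = 8.42468799
P = C - S*exp(-qT) + K*exp(-rT)
P = 0.7823 - 8.77077171 + 8.42468799 = 0.4362


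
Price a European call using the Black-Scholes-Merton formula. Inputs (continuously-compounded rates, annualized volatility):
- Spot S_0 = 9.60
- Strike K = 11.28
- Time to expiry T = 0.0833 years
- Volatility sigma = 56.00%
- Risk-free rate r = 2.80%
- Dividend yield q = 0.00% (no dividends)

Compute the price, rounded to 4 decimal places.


Answer: Price = 0.1442

Derivation:
d1 = (ln(S/K) + (r - q + 0.5*sigma^2) * T) / (sigma * sqrt(T)) = -0.90254378
d2 = d1 - sigma * sqrt(T) = -1.06416953
exp(-rT) = 0.99767032; exp(-qT) = 1.00000000
C = S_0 * exp(-qT) * N(d1) - K * exp(-rT) * N(d2)
N(d1) = 0.18338404; N(d2) = 0.14362595
C = 9.6000 * 1.00000000 * 0.18338404 - 11.2800 * 0.99767032 * 0.14362595 = 0.1442


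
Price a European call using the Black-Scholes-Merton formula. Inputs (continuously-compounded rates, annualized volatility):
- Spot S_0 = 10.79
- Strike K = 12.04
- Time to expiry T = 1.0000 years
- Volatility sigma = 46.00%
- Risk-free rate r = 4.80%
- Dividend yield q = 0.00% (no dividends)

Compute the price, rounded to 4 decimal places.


d1 = (ln(S/K) + (r - q + 0.5*sigma^2) * T) / (sigma * sqrt(T)) = 0.09605509
d2 = d1 - sigma * sqrt(T) = -0.36394491
exp(-rT) = 0.95313379; exp(-qT) = 1.00000000
C = S_0 * exp(-qT) * N(d1) - K * exp(-rT) * N(d2)
N(d1) = 0.53826159; N(d2) = 0.35794957
C = 10.7900 * 1.00000000 * 0.53826159 - 12.0400 * 0.95313379 * 0.35794957 = 1.7001

Answer: Price = 1.7001


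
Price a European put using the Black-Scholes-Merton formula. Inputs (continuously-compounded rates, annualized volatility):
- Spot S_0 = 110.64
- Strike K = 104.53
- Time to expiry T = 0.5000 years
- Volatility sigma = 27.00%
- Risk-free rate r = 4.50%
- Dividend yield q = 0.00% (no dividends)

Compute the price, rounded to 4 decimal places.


d1 = (ln(S/K) + (r - q + 0.5*sigma^2) * T) / (sigma * sqrt(T)) = 0.51085886
d2 = d1 - sigma * sqrt(T) = 0.31994003
exp(-rT) = 0.97775124; exp(-qT) = 1.00000000
P = K * exp(-rT) * N(-d2) - S_0 * exp(-qT) * N(-d1)
N(-d1) = 0.30472495; N(-d2) = 0.37450690
P = 104.5300 * 0.97775124 * 0.37450690 - 110.6400 * 1.00000000 * 0.30472495 = 4.5615

Answer: Price = 4.5615


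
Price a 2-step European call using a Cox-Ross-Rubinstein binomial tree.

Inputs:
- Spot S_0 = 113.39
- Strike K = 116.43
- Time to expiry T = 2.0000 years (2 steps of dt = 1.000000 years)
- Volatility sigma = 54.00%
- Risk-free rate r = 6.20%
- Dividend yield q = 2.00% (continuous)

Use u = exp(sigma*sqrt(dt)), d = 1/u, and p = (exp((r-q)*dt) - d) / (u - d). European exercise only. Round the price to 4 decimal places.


dt = T/N = 1.000000
u = exp(sigma*sqrt(dt)) = 1.716007; d = 1/u = 0.582748
p = (exp((r-q)*dt) - d) / (u - d) = 0.406038
Discount per step: exp(-r*dt) = 0.939883
Stock lattice S(k, i) with i counting down-moves:
  k=0: S(0,0) = 113.3900
  k=1: S(1,0) = 194.5780; S(1,1) = 66.0778
  k=2: S(2,0) = 333.8972; S(2,1) = 113.3900; S(2,2) = 38.5067
Terminal payoffs V(N, i) = max(S_T - K, 0):
  V(2,0) = 217.467214; V(2,1) = 0.000000; V(2,2) = 0.000000
Backward induction: V(k, i) = exp(-r*dt) * [p * V(k+1, i) + (1-p) * V(k+1, i+1)].
  V(1,0) = exp(-r*dt) * [p*217.467214 + (1-p)*0.000000] = 82.991645
  V(1,1) = exp(-r*dt) * [p*0.000000 + (1-p)*0.000000] = 0.000000
  V(0,0) = exp(-r*dt) * [p*82.991645 + (1-p)*0.000000] = 31.671961

Answer: Price = V(0,0) = 31.6720


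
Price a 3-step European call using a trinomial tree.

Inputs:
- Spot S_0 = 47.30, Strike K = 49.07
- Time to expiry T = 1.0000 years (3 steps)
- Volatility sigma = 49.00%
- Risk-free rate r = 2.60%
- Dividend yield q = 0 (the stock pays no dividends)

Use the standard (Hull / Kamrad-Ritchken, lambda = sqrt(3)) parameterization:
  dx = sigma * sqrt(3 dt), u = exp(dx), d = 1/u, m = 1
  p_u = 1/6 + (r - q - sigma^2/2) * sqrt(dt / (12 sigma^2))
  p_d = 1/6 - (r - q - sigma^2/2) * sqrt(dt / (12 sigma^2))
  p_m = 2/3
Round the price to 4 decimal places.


Answer: Price = V(0,0) = 8.3124

Derivation:
dt = T/N = 0.333333; dx = sigma*sqrt(3*dt) = 0.490000
u = exp(dx) = 1.632316; d = 1/u = 0.612626
p_u = 0.134677, p_m = 0.666667, p_d = 0.198656
Discount per step: exp(-r*dt) = 0.991371
Stock lattice S(k, j) with j the centered position index:
  k=0: S(0,+0) = 47.3000
  k=1: S(1,-1) = 28.9772; S(1,+0) = 47.3000; S(1,+1) = 77.2086
  k=2: S(2,-2) = 17.7522; S(2,-1) = 28.9772; S(2,+0) = 47.3000; S(2,+1) = 77.2086; S(2,+2) = 126.0288
  k=3: S(3,-3) = 10.8755; S(3,-2) = 17.7522; S(3,-1) = 28.9772; S(3,+0) = 47.3000; S(3,+1) = 77.2086; S(3,+2) = 126.0288; S(3,+3) = 205.7188
Terminal payoffs V(N, j) = max(S_T - K, 0):
  V(3,-3) = 0.000000; V(3,-2) = 0.000000; V(3,-1) = 0.000000; V(3,+0) = 0.000000; V(3,+1) = 28.138557; V(3,+2) = 76.958780; V(3,+3) = 156.648822
Backward induction: V(k, j) = exp(-r*dt) * [p_u * V(k+1, j+1) + p_m * V(k+1, j) + p_d * V(k+1, j-1)]
  V(2,-2) = exp(-r*dt) * [p_u*0.000000 + p_m*0.000000 + p_d*0.000000] = 0.000000
  V(2,-1) = exp(-r*dt) * [p_u*0.000000 + p_m*0.000000 + p_d*0.000000] = 0.000000
  V(2,+0) = exp(-r*dt) * [p_u*28.138557 + p_m*0.000000 + p_d*0.000000] = 3.756911
  V(2,+1) = exp(-r*dt) * [p_u*76.958780 + p_m*28.138557 + p_d*0.000000] = 28.872292
  V(2,+2) = exp(-r*dt) * [p_u*156.648822 + p_m*76.958780 + p_d*28.138557] = 77.319717
  V(1,-1) = exp(-r*dt) * [p_u*3.756911 + p_m*0.000000 + p_d*0.000000] = 0.501603
  V(1,+0) = exp(-r*dt) * [p_u*28.872292 + p_m*3.756911 + p_d*0.000000] = 6.337871
  V(1,+1) = exp(-r*dt) * [p_u*77.319717 + p_m*28.872292 + p_d*3.756911] = 30.145312
  V(0,+0) = exp(-r*dt) * [p_u*30.145312 + p_m*6.337871 + p_d*0.501603] = 8.312416


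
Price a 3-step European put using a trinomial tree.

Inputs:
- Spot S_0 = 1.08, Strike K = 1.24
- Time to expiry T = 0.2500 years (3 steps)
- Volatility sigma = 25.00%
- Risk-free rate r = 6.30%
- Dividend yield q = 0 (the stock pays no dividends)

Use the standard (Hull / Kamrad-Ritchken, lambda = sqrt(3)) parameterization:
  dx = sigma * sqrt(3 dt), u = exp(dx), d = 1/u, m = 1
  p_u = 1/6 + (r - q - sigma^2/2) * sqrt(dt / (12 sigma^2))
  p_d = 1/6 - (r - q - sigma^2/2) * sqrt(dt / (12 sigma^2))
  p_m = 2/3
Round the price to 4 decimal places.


Answer: Price = V(0,0) = 0.1515

Derivation:
dt = T/N = 0.083333; dx = sigma*sqrt(3*dt) = 0.125000
u = exp(dx) = 1.133148; d = 1/u = 0.882497
p_u = 0.177250, p_m = 0.666667, p_d = 0.156083
Discount per step: exp(-r*dt) = 0.994764
Stock lattice S(k, j) with j the centered position index:
  k=0: S(0,+0) = 1.0800
  k=1: S(1,-1) = 0.9531; S(1,+0) = 1.0800; S(1,+1) = 1.2238
  k=2: S(2,-2) = 0.8411; S(2,-1) = 0.9531; S(2,+0) = 1.0800; S(2,+1) = 1.2238; S(2,+2) = 1.3867
  k=3: S(3,-3) = 0.7423; S(3,-2) = 0.8411; S(3,-1) = 0.9531; S(3,+0) = 1.0800; S(3,+1) = 1.2238; S(3,+2) = 1.3867; S(3,+3) = 1.5714
Terminal payoffs V(N, j) = max(K - S_T, 0):
  V(3,-3) = 0.497728; V(3,-2) = 0.398895; V(3,-1) = 0.286903; V(3,+0) = 0.160000; V(3,+1) = 0.016200; V(3,+2) = 0.000000; V(3,+3) = 0.000000
Backward induction: V(k, j) = exp(-r*dt) * [p_u * V(k+1, j+1) + p_m * V(k+1, j) + p_d * V(k+1, j-1)]
  V(2,-2) = exp(-r*dt) * [p_u*0.286903 + p_m*0.398895 + p_d*0.497728] = 0.392405
  V(2,-1) = exp(-r*dt) * [p_u*0.160000 + p_m*0.286903 + p_d*0.398895] = 0.280414
  V(2,+0) = exp(-r*dt) * [p_u*0.016200 + p_m*0.160000 + p_d*0.286903] = 0.153511
  V(2,+1) = exp(-r*dt) * [p_u*0.000000 + p_m*0.016200 + p_d*0.160000] = 0.035586
  V(2,+2) = exp(-r*dt) * [p_u*0.000000 + p_m*0.000000 + p_d*0.016200] = 0.002515
  V(1,-1) = exp(-r*dt) * [p_u*0.153511 + p_m*0.280414 + p_d*0.392405] = 0.273958
  V(1,+0) = exp(-r*dt) * [p_u*0.035586 + p_m*0.153511 + p_d*0.280414] = 0.151618
  V(1,+1) = exp(-r*dt) * [p_u*0.002515 + p_m*0.035586 + p_d*0.153511] = 0.047878
  V(0,+0) = exp(-r*dt) * [p_u*0.047878 + p_m*0.151618 + p_d*0.273958] = 0.151528
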